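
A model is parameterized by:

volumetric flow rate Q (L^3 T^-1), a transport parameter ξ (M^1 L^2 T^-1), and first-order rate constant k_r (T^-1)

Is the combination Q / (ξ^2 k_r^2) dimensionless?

Sum the exponent of each base dimension across the product:
  M: [Q]_M − 2·[ξ]_M − 2·[k_r]_M = (0) − 2·(1) − 2·(0) = -2
  L: [Q]_L − 2·[ξ]_L − 2·[k_r]_L = (3) − 2·(2) − 2·(0) = -1
  T: [Q]_T − 2·[ξ]_T − 2·[k_r]_T = (-1) − 2·(-1) − 2·(-1) = 3
Net dimensions [M⁻² L⁻¹ T³] ≠ [1] — not dimensionless.

no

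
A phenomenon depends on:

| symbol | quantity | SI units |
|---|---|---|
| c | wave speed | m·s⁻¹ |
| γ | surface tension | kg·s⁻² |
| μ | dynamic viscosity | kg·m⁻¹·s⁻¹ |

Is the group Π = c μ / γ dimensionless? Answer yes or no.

Sum the exponent of each base dimension across the product:
  M: [c]_M − [γ]_M + [μ]_M = (0) − (1) + (1) = 0
  L: [c]_L − [γ]_L + [μ]_L = (1) − (0) + (-1) = 0
  T: [c]_T − [γ]_T + [μ]_T = (-1) − (-2) + (-1) = 0
All base exponents vanish — dimensionless.

yes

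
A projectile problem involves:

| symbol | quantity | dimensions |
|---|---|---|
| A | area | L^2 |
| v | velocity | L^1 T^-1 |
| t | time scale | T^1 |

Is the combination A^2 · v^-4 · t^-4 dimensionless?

Sum the exponent of each base dimension across the product:
  L: 2·[A]_L − 4·[v]_L − 4·[t]_L = 2·(2) − 4·(1) − 4·(0) = 0
  T: 2·[A]_T − 4·[v]_T − 4·[t]_T = 2·(0) − 4·(-1) − 4·(1) = 0
All base exponents vanish — dimensionless.

yes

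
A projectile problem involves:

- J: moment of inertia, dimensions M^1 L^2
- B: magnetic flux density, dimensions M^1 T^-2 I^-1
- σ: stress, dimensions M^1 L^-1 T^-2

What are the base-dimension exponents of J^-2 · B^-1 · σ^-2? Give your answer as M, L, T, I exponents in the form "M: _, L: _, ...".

M: -5, L: -2, T: 6, I: 1

Collect each base-dimension exponent across the product:
  M: −2·(1) − (1) − 2·(1) = -5
  L: −2·(2) − (0) − 2·(-1) = -2
  T: −2·(0) − (-2) − 2·(-2) = 6
  I: −2·(0) − (-1) − 2·(0) = 1
So the dimensions are [M⁻⁵ L⁻² T⁶ I].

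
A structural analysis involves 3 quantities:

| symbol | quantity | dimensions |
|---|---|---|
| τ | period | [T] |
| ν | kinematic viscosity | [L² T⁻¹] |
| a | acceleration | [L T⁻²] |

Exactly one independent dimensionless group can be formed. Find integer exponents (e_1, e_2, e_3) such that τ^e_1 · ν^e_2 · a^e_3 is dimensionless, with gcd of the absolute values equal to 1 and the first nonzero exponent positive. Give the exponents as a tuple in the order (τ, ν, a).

L: e_1·(0) + e_2·(2) + e_3·(1) = 0
T: e_1·(1) + e_2·(-1) + e_3·(-2) = 0
Solving this homogeneous linear system for the smallest-integer solution (first nonzero entry positive) gives (3, -1, 2).

(3, -1, 2)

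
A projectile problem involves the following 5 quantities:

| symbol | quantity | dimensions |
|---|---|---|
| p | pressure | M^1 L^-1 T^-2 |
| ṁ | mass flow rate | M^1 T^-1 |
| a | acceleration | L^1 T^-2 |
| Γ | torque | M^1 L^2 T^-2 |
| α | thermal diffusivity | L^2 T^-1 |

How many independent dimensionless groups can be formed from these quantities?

2

There are 5 variables and 3 base dimensions (M, L, T).
The dimension matrix has rank 3.
Independent dimensionless groups: 5 − 3 = 2.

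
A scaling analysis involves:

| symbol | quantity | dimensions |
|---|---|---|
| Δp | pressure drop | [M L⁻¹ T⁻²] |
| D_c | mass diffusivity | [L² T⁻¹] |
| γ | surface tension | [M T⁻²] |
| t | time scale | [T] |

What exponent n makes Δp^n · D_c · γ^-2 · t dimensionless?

Balance the M exponent: (1)·n from Δp, plus (0) − 2·(1) + (0) = -2 from the rest, must sum to zero.
n − 2 = 0, so n = 2.

2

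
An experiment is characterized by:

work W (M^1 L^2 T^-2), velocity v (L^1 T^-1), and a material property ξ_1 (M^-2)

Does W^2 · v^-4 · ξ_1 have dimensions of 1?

Sum the exponent of each base dimension across the product:
  M: 2·[W]_M − 4·[v]_M + [ξ_1]_M = 2·(1) − 4·(0) + (-2) = 0
  L: 2·[W]_L − 4·[v]_L + [ξ_1]_L = 2·(2) − 4·(1) + (0) = 0
  T: 2·[W]_T − 4·[v]_T + [ξ_1]_T = 2·(-2) − 4·(-1) + (0) = 0
All base exponents vanish — dimensionless.

yes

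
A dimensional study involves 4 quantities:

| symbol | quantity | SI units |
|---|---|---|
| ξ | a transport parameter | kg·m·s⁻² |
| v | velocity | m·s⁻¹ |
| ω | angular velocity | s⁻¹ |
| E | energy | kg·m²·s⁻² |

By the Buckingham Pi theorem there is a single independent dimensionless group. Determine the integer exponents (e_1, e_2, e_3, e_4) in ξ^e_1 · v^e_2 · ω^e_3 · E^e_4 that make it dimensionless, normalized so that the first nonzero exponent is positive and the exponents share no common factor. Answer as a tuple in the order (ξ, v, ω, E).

(1, 1, -1, -1)

M: e_1·(1) + e_2·(0) + e_3·(0) + e_4·(1) = 0
L: e_1·(1) + e_2·(1) + e_3·(0) + e_4·(2) = 0
T: e_1·(-2) + e_2·(-1) + e_3·(-1) + e_4·(-2) = 0
Solving this homogeneous linear system for the smallest-integer solution (first nonzero entry positive) gives (1, 1, -1, -1).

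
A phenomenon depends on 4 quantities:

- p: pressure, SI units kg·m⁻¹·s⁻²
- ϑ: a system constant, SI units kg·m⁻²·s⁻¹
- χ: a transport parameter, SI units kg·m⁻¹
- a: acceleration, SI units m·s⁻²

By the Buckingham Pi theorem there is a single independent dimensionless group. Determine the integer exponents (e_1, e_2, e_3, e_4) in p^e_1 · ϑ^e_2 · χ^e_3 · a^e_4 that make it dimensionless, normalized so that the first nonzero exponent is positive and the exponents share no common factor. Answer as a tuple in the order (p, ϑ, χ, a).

(3, -2, -1, -2)

M: e_1·(1) + e_2·(1) + e_3·(1) + e_4·(0) = 0
L: e_1·(-1) + e_2·(-2) + e_3·(-1) + e_4·(1) = 0
T: e_1·(-2) + e_2·(-1) + e_3·(0) + e_4·(-2) = 0
Solving this homogeneous linear system for the smallest-integer solution (first nonzero entry positive) gives (3, -2, -1, -2).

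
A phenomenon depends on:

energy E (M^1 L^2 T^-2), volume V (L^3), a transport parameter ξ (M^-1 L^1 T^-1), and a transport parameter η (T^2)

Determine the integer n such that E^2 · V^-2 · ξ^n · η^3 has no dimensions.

2

Balance the M exponent: (-1)·n from ξ, plus 2·(1) − 2·(0) + 3·(0) = 2 from the rest, must sum to zero.
−n + 2 = 0, so n = 2.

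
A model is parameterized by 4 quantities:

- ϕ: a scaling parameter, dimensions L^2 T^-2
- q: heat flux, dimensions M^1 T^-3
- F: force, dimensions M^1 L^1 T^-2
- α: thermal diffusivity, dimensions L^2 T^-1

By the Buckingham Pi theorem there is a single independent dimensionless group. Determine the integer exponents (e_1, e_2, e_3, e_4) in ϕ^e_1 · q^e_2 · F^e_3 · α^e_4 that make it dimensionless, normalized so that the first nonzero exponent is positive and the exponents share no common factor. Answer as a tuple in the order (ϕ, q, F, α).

M: e_1·(0) + e_2·(1) + e_3·(1) + e_4·(0) = 0
L: e_1·(2) + e_2·(0) + e_3·(1) + e_4·(2) = 0
T: e_1·(-2) + e_2·(-3) + e_3·(-2) + e_4·(-1) = 0
Solving this homogeneous linear system for the smallest-integer solution (first nonzero entry positive) gives (3, -2, 2, -4).

(3, -2, 2, -4)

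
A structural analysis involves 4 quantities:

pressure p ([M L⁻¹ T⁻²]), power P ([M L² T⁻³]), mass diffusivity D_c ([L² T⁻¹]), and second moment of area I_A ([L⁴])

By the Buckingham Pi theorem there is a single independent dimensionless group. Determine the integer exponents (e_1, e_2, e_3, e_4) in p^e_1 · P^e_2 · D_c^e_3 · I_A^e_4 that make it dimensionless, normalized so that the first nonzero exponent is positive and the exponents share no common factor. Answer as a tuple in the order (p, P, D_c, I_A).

(4, -4, 4, 1)

M: e_1·(1) + e_2·(1) + e_3·(0) + e_4·(0) = 0
L: e_1·(-1) + e_2·(2) + e_3·(2) + e_4·(4) = 0
T: e_1·(-2) + e_2·(-3) + e_3·(-1) + e_4·(0) = 0
Solving this homogeneous linear system for the smallest-integer solution (first nonzero entry positive) gives (4, -4, 4, 1).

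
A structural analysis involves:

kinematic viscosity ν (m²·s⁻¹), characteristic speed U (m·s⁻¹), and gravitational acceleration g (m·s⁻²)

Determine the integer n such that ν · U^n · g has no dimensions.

-3

Balance the L exponent: (1)·n from U, plus (2) + (1) = 3 from the rest, must sum to zero.
n + 3 = 0, so n = -3.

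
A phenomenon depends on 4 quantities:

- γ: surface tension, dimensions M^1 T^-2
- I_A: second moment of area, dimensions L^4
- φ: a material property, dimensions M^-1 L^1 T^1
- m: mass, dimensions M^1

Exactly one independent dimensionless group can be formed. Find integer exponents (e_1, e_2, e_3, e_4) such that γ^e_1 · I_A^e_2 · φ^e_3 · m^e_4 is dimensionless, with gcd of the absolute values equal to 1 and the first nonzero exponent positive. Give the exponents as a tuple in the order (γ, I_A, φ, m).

(2, -1, 4, 2)

M: e_1·(1) + e_2·(0) + e_3·(-1) + e_4·(1) = 0
L: e_1·(0) + e_2·(4) + e_3·(1) + e_4·(0) = 0
T: e_1·(-2) + e_2·(0) + e_3·(1) + e_4·(0) = 0
Solving this homogeneous linear system for the smallest-integer solution (first nonzero entry positive) gives (2, -1, 4, 2).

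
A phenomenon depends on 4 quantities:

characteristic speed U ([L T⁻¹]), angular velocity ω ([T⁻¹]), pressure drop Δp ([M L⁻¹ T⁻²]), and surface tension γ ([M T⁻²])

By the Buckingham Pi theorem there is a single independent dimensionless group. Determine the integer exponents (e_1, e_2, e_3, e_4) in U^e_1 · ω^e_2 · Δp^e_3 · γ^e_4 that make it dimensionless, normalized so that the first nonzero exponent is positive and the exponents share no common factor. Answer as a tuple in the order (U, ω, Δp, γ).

M: e_1·(0) + e_2·(0) + e_3·(1) + e_4·(1) = 0
L: e_1·(1) + e_2·(0) + e_3·(-1) + e_4·(0) = 0
T: e_1·(-1) + e_2·(-1) + e_3·(-2) + e_4·(-2) = 0
Solving this homogeneous linear system for the smallest-integer solution (first nonzero entry positive) gives (1, -1, 1, -1).

(1, -1, 1, -1)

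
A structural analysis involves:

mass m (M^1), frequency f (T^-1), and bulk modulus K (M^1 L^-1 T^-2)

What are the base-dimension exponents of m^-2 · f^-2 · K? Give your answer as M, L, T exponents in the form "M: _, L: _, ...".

M: -1, L: -1, T: 0

Collect each base-dimension exponent across the product:
  M: −2·(1) − 2·(0) + (1) = -1
  L: −2·(0) − 2·(0) + (-1) = -1
  T: −2·(0) − 2·(-1) + (-2) = 0
So the dimensions are [M⁻¹ L⁻¹].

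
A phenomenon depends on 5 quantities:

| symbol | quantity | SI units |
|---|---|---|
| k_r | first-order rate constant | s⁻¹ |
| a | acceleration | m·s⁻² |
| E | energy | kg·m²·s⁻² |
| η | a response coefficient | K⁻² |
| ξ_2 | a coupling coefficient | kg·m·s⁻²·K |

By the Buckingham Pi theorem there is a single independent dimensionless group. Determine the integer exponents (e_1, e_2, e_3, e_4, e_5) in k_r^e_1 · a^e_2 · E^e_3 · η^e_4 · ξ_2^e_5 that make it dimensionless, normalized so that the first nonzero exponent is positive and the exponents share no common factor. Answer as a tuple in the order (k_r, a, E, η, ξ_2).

(4, -2, 2, -1, -2)

M: e_1·(0) + e_2·(0) + e_3·(1) + e_4·(0) + e_5·(1) = 0
L: e_1·(0) + e_2·(1) + e_3·(2) + e_4·(0) + e_5·(1) = 0
T: e_1·(-1) + e_2·(-2) + e_3·(-2) + e_4·(0) + e_5·(-2) = 0
Θ: e_1·(0) + e_2·(0) + e_3·(0) + e_4·(-2) + e_5·(1) = 0
Solving this homogeneous linear system for the smallest-integer solution (first nonzero entry positive) gives (4, -2, 2, -1, -2).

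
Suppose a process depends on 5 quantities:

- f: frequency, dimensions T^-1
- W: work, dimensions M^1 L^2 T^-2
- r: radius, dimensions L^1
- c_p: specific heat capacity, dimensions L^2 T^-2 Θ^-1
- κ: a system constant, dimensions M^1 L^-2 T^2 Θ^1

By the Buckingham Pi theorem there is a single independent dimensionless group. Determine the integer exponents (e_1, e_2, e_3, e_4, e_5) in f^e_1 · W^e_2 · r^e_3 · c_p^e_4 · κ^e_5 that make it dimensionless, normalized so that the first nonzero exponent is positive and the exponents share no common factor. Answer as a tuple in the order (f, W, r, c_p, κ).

M: e_1·(0) + e_2·(1) + e_3·(0) + e_4·(0) + e_5·(1) = 0
L: e_1·(0) + e_2·(2) + e_3·(1) + e_4·(2) + e_5·(-2) = 0
T: e_1·(-1) + e_2·(-2) + e_3·(0) + e_4·(-2) + e_5·(2) = 0
Θ: e_1·(0) + e_2·(0) + e_3·(0) + e_4·(-1) + e_5·(1) = 0
Solving this homogeneous linear system for the smallest-integer solution (first nonzero entry positive) gives (2, -1, 2, 1, 1).

(2, -1, 2, 1, 1)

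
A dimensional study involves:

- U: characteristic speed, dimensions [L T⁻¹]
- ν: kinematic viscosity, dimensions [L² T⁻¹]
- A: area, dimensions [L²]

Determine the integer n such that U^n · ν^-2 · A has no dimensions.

2

Balance the L exponent: (1)·n from U, plus −2·(2) + (2) = -2 from the rest, must sum to zero.
n − 2 = 0, so n = 2.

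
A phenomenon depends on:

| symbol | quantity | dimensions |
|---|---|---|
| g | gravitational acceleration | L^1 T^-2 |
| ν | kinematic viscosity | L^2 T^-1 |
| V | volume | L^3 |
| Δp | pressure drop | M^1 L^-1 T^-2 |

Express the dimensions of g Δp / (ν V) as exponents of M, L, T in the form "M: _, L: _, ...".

M: 1, L: -5, T: -3

Collect each base-dimension exponent across the product:
  M: (0) − (0) − (0) + (1) = 1
  L: (1) − (2) − (3) + (-1) = -5
  T: (-2) − (-1) − (0) + (-2) = -3
So the dimensions are [M L⁻⁵ T⁻³].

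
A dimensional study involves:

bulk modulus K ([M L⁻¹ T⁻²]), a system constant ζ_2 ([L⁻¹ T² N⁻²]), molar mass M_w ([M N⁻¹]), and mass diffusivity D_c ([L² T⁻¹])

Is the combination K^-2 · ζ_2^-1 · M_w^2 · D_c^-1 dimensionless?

Sum the exponent of each base dimension across the product:
  M: −2·[K]_M − [ζ_2]_M + 2·[M_w]_M − [D_c]_M = −2·(1) − (0) + 2·(1) − (0) = 0
  L: −2·[K]_L − [ζ_2]_L + 2·[M_w]_L − [D_c]_L = −2·(-1) − (-1) + 2·(0) − (2) = 1
  T: −2·[K]_T − [ζ_2]_T + 2·[M_w]_T − [D_c]_T = −2·(-2) − (2) + 2·(0) − (-1) = 3
  N: −2·[K]_N − [ζ_2]_N + 2·[M_w]_N − [D_c]_N = −2·(0) − (-2) + 2·(-1) − (0) = 0
Net dimensions [L T³] ≠ [1] — not dimensionless.

no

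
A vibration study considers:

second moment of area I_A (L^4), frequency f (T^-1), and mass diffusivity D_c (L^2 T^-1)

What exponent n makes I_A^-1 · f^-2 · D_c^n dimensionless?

2

Balance the L exponent: (2)·n from D_c, plus −(4) − 2·(0) = -4 from the rest, must sum to zero.
2n − 4 = 0, so n = 2.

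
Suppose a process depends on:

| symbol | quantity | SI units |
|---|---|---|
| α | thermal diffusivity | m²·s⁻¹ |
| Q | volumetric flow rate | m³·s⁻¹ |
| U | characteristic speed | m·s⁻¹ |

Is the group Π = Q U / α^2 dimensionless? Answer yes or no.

Sum the exponent of each base dimension across the product:
  L: −2·[α]_L + [Q]_L + [U]_L = −2·(2) + (3) + (1) = 0
  T: −2·[α]_T + [Q]_T + [U]_T = −2·(-1) + (-1) + (-1) = 0
All base exponents vanish — dimensionless.

yes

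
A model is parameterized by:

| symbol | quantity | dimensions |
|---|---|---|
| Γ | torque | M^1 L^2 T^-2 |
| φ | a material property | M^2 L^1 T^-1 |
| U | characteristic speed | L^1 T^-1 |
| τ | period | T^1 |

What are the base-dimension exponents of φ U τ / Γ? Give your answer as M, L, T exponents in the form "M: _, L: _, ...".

M: 1, L: 0, T: 1

Collect each base-dimension exponent across the product:
  M: −(1) + (2) + (0) + (0) = 1
  L: −(2) + (1) + (1) + (0) = 0
  T: −(-2) + (-1) + (-1) + (1) = 1
So the dimensions are [M T].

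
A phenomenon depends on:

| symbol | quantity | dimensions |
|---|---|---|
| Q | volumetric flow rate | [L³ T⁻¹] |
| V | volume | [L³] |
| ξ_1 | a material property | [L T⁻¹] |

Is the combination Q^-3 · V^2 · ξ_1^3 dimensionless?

yes

Sum the exponent of each base dimension across the product:
  M: −3·[Q]_M + 2·[V]_M + 3·[ξ_1]_M = −3·(0) + 2·(0) + 3·(0) = 0
  L: −3·[Q]_L + 2·[V]_L + 3·[ξ_1]_L = −3·(3) + 2·(3) + 3·(1) = 0
  T: −3·[Q]_T + 2·[V]_T + 3·[ξ_1]_T = −3·(-1) + 2·(0) + 3·(-1) = 0
All base exponents vanish — dimensionless.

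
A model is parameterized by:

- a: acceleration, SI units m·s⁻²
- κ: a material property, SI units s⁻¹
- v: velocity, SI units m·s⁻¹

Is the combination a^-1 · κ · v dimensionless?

yes

Sum the exponent of each base dimension across the product:
  M: −[a]_M + [κ]_M + [v]_M = −(0) + (0) + (0) = 0
  L: −[a]_L + [κ]_L + [v]_L = −(1) + (0) + (1) = 0
  T: −[a]_T + [κ]_T + [v]_T = −(-2) + (-1) + (-1) = 0
All base exponents vanish — dimensionless.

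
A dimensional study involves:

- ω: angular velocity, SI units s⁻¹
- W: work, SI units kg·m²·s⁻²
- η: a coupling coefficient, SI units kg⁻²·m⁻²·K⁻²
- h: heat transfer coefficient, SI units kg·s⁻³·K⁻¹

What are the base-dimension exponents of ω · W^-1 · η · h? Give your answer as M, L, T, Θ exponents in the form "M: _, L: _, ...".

M: -2, L: -4, T: -2, Θ: -3

Collect each base-dimension exponent across the product:
  M: (0) − (1) + (-2) + (1) = -2
  L: (0) − (2) + (-2) + (0) = -4
  T: (-1) − (-2) + (0) + (-3) = -2
  Θ: (0) − (0) + (-2) + (-1) = -3
So the dimensions are [M⁻² L⁻⁴ T⁻² Θ⁻³].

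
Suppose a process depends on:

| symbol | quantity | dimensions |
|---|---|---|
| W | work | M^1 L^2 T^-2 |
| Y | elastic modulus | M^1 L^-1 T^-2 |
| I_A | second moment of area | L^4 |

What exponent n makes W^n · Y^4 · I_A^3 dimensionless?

-4

Balance the M exponent: (1)·n from W, plus 4·(1) + 3·(0) = 4 from the rest, must sum to zero.
n + 4 = 0, so n = -4.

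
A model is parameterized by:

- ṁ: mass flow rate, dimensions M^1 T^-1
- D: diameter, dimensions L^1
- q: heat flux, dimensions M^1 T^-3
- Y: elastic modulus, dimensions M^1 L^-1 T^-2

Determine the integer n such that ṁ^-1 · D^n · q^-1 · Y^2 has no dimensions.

Balance the L exponent: (1)·n from D, plus −(0) − (0) + 2·(-1) = -2 from the rest, must sum to zero.
n − 2 = 0, so n = 2.

2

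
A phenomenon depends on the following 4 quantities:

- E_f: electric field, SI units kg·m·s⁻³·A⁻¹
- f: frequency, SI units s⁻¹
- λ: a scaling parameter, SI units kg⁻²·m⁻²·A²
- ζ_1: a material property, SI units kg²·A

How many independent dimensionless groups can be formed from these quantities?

There are 4 variables and 4 base dimensions (M, L, T, I).
The dimension matrix has rank 3 (less than 4: the dimension vectors are linearly dependent).
Independent dimensionless groups: 4 − 3 = 1.

1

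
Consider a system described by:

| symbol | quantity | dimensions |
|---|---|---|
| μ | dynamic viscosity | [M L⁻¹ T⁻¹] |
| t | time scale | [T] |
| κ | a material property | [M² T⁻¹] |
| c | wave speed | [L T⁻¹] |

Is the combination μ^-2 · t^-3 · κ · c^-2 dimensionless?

Sum the exponent of each base dimension across the product:
  M: −2·[μ]_M − 3·[t]_M + [κ]_M − 2·[c]_M = −2·(1) − 3·(0) + (2) − 2·(0) = 0
  L: −2·[μ]_L − 3·[t]_L + [κ]_L − 2·[c]_L = −2·(-1) − 3·(0) + (0) − 2·(1) = 0
  T: −2·[μ]_T − 3·[t]_T + [κ]_T − 2·[c]_T = −2·(-1) − 3·(1) + (-1) − 2·(-1) = 0
All base exponents vanish — dimensionless.

yes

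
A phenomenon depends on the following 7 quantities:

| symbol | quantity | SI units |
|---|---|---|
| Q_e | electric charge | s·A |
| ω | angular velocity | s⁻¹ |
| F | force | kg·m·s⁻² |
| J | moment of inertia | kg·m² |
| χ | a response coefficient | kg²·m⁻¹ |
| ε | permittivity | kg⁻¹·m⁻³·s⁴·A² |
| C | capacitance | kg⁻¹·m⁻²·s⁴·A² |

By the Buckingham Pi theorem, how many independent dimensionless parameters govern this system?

There are 7 variables and 4 base dimensions (M, L, T, I).
The dimension matrix has rank 4.
Independent dimensionless groups: 7 − 4 = 3.

3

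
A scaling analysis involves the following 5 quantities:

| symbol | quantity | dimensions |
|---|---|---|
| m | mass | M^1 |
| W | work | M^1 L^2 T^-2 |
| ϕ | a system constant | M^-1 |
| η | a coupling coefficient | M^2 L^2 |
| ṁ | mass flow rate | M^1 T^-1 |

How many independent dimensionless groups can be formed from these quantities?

2

There are 5 variables and 3 base dimensions (M, L, T).
The dimension matrix has rank 3.
Independent dimensionless groups: 5 − 3 = 2.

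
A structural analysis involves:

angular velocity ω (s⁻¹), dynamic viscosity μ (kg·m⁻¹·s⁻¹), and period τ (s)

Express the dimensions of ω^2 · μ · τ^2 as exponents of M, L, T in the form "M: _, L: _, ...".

Collect each base-dimension exponent across the product:
  M: 2·(0) + (1) + 2·(0) = 1
  L: 2·(0) + (-1) + 2·(0) = -1
  T: 2·(-1) + (-1) + 2·(1) = -1
So the dimensions are [M L⁻¹ T⁻¹].

M: 1, L: -1, T: -1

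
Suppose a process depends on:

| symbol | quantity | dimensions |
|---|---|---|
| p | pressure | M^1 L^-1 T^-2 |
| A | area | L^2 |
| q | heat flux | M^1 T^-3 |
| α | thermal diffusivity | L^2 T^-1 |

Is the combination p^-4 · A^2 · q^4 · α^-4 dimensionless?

Sum the exponent of each base dimension across the product:
  M: −4·[p]_M + 2·[A]_M + 4·[q]_M − 4·[α]_M = −4·(1) + 2·(0) + 4·(1) − 4·(0) = 0
  L: −4·[p]_L + 2·[A]_L + 4·[q]_L − 4·[α]_L = −4·(-1) + 2·(2) + 4·(0) − 4·(2) = 0
  T: −4·[p]_T + 2·[A]_T + 4·[q]_T − 4·[α]_T = −4·(-2) + 2·(0) + 4·(-3) − 4·(-1) = 0
All base exponents vanish — dimensionless.

yes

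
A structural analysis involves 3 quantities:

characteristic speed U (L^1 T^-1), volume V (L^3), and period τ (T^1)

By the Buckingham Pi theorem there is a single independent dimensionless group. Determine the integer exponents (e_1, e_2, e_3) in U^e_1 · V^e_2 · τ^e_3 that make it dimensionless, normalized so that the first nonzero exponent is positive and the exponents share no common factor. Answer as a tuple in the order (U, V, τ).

(3, -1, 3)

L: e_1·(1) + e_2·(3) + e_3·(0) = 0
T: e_1·(-1) + e_2·(0) + e_3·(1) = 0
Solving this homogeneous linear system for the smallest-integer solution (first nonzero entry positive) gives (3, -1, 3).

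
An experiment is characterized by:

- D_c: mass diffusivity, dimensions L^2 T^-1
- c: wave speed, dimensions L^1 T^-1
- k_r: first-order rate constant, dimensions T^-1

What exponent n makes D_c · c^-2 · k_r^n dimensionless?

Balance the T exponent: (-1)·n from k_r, plus (-1) − 2·(-1) = 1 from the rest, must sum to zero.
−n + 1 = 0, so n = 1.

1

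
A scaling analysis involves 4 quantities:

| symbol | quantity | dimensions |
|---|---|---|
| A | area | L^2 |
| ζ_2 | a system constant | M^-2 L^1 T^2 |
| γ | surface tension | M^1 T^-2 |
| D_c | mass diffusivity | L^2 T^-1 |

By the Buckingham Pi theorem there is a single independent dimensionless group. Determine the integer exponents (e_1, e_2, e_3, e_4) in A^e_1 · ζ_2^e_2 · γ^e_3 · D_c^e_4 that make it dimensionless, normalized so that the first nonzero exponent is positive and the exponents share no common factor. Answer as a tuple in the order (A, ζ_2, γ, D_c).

M: e_1·(0) + e_2·(-2) + e_3·(1) + e_4·(0) = 0
L: e_1·(2) + e_2·(1) + e_3·(0) + e_4·(2) = 0
T: e_1·(0) + e_2·(2) + e_3·(-2) + e_4·(-1) = 0
Solving this homogeneous linear system for the smallest-integer solution (first nonzero entry positive) gives (3, 2, 4, -4).

(3, 2, 4, -4)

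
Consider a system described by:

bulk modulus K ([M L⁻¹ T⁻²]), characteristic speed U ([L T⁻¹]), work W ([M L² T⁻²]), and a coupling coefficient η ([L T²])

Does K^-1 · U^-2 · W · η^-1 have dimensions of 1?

yes

Sum the exponent of each base dimension across the product:
  M: −[K]_M − 2·[U]_M + [W]_M − [η]_M = −(1) − 2·(0) + (1) − (0) = 0
  L: −[K]_L − 2·[U]_L + [W]_L − [η]_L = −(-1) − 2·(1) + (2) − (1) = 0
  T: −[K]_T − 2·[U]_T + [W]_T − [η]_T = −(-2) − 2·(-1) + (-2) − (2) = 0
All base exponents vanish — dimensionless.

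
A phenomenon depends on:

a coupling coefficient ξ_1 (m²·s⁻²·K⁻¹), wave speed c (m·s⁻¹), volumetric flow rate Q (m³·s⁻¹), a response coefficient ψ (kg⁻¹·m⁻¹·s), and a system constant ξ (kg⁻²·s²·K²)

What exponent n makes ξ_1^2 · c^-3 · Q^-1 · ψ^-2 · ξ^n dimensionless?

1

Balance the M exponent: (-2)·n from ξ, plus 2·(0) − 3·(0) − (0) − 2·(-1) = 2 from the rest, must sum to zero.
-2n + 2 = 0, so n = 1.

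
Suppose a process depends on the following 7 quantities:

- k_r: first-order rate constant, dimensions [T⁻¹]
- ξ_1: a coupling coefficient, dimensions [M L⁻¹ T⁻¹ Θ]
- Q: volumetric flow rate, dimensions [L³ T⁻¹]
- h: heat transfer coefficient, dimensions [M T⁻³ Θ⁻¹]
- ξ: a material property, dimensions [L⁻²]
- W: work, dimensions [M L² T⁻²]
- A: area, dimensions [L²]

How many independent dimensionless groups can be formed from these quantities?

3

There are 7 variables and 4 base dimensions (M, L, T, Θ).
The dimension matrix has rank 4.
Independent dimensionless groups: 7 − 4 = 3.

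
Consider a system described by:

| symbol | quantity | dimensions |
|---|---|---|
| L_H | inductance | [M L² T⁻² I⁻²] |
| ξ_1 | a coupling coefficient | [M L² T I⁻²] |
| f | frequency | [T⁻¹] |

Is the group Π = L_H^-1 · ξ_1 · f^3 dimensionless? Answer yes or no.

Sum the exponent of each base dimension across the product:
  M: −[L_H]_M + [ξ_1]_M + 3·[f]_M = −(1) + (1) + 3·(0) = 0
  L: −[L_H]_L + [ξ_1]_L + 3·[f]_L = −(2) + (2) + 3·(0) = 0
  T: −[L_H]_T + [ξ_1]_T + 3·[f]_T = −(-2) + (1) + 3·(-1) = 0
  I: −[L_H]_I + [ξ_1]_I + 3·[f]_I = −(-2) + (-2) + 3·(0) = 0
All base exponents vanish — dimensionless.

yes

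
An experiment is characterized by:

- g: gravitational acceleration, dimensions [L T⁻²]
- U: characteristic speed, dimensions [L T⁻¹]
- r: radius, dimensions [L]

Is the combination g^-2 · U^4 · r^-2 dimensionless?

yes

Sum the exponent of each base dimension across the product:
  L: −2·[g]_L + 4·[U]_L − 2·[r]_L = −2·(1) + 4·(1) − 2·(1) = 0
  T: −2·[g]_T + 4·[U]_T − 2·[r]_T = −2·(-2) + 4·(-1) − 2·(0) = 0
All base exponents vanish — dimensionless.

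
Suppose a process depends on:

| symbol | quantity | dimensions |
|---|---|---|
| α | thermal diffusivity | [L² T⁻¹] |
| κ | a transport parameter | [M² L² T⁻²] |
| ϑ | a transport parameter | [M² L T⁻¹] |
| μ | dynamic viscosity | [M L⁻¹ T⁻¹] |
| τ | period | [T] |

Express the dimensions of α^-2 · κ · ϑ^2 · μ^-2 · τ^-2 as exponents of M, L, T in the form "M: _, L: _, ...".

M: 4, L: 2, T: -2

Collect each base-dimension exponent across the product:
  M: −2·(0) + (2) + 2·(2) − 2·(1) − 2·(0) = 4
  L: −2·(2) + (2) + 2·(1) − 2·(-1) − 2·(0) = 2
  T: −2·(-1) + (-2) + 2·(-1) − 2·(-1) − 2·(1) = -2
So the dimensions are [M⁴ L² T⁻²].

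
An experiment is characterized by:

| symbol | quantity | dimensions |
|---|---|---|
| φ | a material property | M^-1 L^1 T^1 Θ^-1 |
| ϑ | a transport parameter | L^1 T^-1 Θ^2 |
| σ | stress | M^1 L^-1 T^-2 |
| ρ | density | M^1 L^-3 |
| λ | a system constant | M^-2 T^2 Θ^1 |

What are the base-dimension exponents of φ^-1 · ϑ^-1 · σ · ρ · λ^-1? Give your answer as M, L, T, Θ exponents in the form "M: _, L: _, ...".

M: 5, L: -6, T: -4, Θ: -2

Collect each base-dimension exponent across the product:
  M: −(-1) − (0) + (1) + (1) − (-2) = 5
  L: −(1) − (1) + (-1) + (-3) − (0) = -6
  T: −(1) − (-1) + (-2) + (0) − (2) = -4
  Θ: −(-1) − (2) + (0) + (0) − (1) = -2
So the dimensions are [M⁵ L⁻⁶ T⁻⁴ Θ⁻²].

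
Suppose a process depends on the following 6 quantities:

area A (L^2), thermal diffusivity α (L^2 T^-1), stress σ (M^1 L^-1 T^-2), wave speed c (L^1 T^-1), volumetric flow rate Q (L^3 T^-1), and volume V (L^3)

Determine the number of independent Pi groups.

There are 6 variables and 3 base dimensions (M, L, T).
The dimension matrix has rank 3.
Independent dimensionless groups: 6 − 3 = 3.

3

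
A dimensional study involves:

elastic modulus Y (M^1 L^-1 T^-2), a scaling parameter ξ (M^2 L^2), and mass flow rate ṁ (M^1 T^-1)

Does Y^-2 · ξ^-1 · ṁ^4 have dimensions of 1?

Sum the exponent of each base dimension across the product:
  M: −2·[Y]_M − [ξ]_M + 4·[ṁ]_M = −2·(1) − (2) + 4·(1) = 0
  L: −2·[Y]_L − [ξ]_L + 4·[ṁ]_L = −2·(-1) − (2) + 4·(0) = 0
  T: −2·[Y]_T − [ξ]_T + 4·[ṁ]_T = −2·(-2) − (0) + 4·(-1) = 0
All base exponents vanish — dimensionless.

yes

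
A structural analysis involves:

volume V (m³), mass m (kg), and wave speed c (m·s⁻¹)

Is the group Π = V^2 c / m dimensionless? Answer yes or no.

Sum the exponent of each base dimension across the product:
  M: 2·[V]_M − [m]_M + [c]_M = 2·(0) − (1) + (0) = -1
  L: 2·[V]_L − [m]_L + [c]_L = 2·(3) − (0) + (1) = 7
  T: 2·[V]_T − [m]_T + [c]_T = 2·(0) − (0) + (-1) = -1
Net dimensions [M⁻¹ L⁷ T⁻¹] ≠ [1] — not dimensionless.

no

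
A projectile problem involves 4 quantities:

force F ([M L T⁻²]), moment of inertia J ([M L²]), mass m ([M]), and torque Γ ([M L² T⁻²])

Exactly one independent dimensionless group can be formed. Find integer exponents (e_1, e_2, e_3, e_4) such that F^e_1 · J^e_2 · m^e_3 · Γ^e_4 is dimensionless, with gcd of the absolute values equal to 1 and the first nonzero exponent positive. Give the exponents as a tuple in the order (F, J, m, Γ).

(2, 1, -1, -2)

M: e_1·(1) + e_2·(1) + e_3·(1) + e_4·(1) = 0
L: e_1·(1) + e_2·(2) + e_3·(0) + e_4·(2) = 0
T: e_1·(-2) + e_2·(0) + e_3·(0) + e_4·(-2) = 0
Solving this homogeneous linear system for the smallest-integer solution (first nonzero entry positive) gives (2, 1, -1, -2).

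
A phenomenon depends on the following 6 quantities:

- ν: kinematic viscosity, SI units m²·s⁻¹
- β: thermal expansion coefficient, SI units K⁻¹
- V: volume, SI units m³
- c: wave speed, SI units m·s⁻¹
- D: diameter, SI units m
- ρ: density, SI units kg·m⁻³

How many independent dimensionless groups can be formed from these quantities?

2

There are 6 variables and 4 base dimensions (M, L, T, Θ).
The dimension matrix has rank 4.
Independent dimensionless groups: 6 − 4 = 2.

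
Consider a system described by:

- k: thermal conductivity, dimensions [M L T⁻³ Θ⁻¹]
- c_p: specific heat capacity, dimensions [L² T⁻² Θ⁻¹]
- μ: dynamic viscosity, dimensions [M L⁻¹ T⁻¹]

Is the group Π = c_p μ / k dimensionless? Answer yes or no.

yes

Sum the exponent of each base dimension across the product:
  M: −[k]_M + [c_p]_M + [μ]_M = −(1) + (0) + (1) = 0
  L: −[k]_L + [c_p]_L + [μ]_L = −(1) + (2) + (-1) = 0
  T: −[k]_T + [c_p]_T + [μ]_T = −(-3) + (-2) + (-1) = 0
  Θ: −[k]_Θ + [c_p]_Θ + [μ]_Θ = −(-1) + (-1) + (0) = 0
All base exponents vanish — dimensionless.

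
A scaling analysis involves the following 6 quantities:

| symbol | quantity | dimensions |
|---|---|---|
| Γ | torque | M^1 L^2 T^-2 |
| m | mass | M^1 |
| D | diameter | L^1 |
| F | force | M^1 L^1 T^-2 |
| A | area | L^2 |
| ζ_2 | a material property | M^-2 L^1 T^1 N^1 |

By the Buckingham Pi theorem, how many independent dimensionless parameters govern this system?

2

There are 6 variables and 4 base dimensions (M, L, T, N).
The dimension matrix has rank 4.
Independent dimensionless groups: 6 − 4 = 2.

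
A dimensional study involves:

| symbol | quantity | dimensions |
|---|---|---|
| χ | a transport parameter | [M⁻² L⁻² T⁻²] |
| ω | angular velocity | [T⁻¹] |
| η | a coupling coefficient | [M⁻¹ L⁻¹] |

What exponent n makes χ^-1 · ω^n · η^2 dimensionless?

2

Balance the T exponent: (-1)·n from ω, plus −(-2) + 2·(0) = 2 from the rest, must sum to zero.
−n + 2 = 0, so n = 2.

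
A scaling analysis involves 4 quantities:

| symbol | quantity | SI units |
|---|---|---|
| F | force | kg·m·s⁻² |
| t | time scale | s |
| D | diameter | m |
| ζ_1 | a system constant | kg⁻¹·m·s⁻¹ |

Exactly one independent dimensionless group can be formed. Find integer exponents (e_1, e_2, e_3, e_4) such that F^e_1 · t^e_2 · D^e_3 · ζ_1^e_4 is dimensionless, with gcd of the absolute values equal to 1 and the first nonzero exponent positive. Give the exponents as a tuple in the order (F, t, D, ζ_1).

(1, 3, -2, 1)

M: e_1·(1) + e_2·(0) + e_3·(0) + e_4·(-1) = 0
L: e_1·(1) + e_2·(0) + e_3·(1) + e_4·(1) = 0
T: e_1·(-2) + e_2·(1) + e_3·(0) + e_4·(-1) = 0
Solving this homogeneous linear system for the smallest-integer solution (first nonzero entry positive) gives (1, 3, -2, 1).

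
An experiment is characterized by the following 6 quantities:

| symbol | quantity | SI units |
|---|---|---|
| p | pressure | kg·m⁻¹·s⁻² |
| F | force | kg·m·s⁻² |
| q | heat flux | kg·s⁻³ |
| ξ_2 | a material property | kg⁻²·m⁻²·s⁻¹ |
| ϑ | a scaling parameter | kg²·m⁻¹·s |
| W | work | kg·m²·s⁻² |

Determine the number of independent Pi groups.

There are 6 variables and 3 base dimensions (M, L, T).
The dimension matrix has rank 3.
Independent dimensionless groups: 6 − 3 = 3.

3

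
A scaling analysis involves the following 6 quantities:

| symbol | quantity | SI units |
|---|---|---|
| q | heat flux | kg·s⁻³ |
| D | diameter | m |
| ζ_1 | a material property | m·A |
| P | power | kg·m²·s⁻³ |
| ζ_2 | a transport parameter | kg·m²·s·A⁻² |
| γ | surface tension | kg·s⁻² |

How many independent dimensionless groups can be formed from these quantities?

There are 6 variables and 4 base dimensions (M, L, T, I).
The dimension matrix has rank 4.
Independent dimensionless groups: 6 − 4 = 2.

2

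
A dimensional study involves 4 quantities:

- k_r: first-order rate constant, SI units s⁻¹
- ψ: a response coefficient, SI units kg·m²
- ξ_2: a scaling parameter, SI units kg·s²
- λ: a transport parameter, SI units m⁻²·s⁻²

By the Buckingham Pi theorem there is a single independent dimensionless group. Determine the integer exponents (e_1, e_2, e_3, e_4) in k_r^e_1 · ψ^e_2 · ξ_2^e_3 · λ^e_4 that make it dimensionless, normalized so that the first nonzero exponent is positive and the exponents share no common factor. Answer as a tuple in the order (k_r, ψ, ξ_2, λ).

(4, -1, 1, -1)

M: e_1·(0) + e_2·(1) + e_3·(1) + e_4·(0) = 0
L: e_1·(0) + e_2·(2) + e_3·(0) + e_4·(-2) = 0
T: e_1·(-1) + e_2·(0) + e_3·(2) + e_4·(-2) = 0
Solving this homogeneous linear system for the smallest-integer solution (first nonzero entry positive) gives (4, -1, 1, -1).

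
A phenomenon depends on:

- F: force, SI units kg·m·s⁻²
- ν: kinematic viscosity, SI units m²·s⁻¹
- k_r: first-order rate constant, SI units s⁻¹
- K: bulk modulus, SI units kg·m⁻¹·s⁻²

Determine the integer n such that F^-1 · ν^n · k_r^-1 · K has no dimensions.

Balance the L exponent: (2)·n from ν, plus −(1) − (0) + (-1) = -2 from the rest, must sum to zero.
2n − 2 = 0, so n = 1.

1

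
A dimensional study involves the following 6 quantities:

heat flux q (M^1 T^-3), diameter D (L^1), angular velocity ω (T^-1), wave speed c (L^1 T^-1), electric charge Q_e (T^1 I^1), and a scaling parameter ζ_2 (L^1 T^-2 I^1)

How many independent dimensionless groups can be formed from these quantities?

2

There are 6 variables and 4 base dimensions (M, L, T, I).
The dimension matrix has rank 4.
Independent dimensionless groups: 6 − 4 = 2.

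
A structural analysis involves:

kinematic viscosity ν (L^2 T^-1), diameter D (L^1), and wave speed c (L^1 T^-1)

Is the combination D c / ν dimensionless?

yes

Sum the exponent of each base dimension across the product:
  M: −[ν]_M + [D]_M + [c]_M = −(0) + (0) + (0) = 0
  L: −[ν]_L + [D]_L + [c]_L = −(2) + (1) + (1) = 0
  T: −[ν]_T + [D]_T + [c]_T = −(-1) + (0) + (-1) = 0
All base exponents vanish — dimensionless.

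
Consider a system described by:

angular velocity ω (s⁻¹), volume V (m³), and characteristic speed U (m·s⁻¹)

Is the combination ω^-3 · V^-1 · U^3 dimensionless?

yes

Sum the exponent of each base dimension across the product:
  M: −3·[ω]_M − [V]_M + 3·[U]_M = −3·(0) − (0) + 3·(0) = 0
  L: −3·[ω]_L − [V]_L + 3·[U]_L = −3·(0) − (3) + 3·(1) = 0
  T: −3·[ω]_T − [V]_T + 3·[U]_T = −3·(-1) − (0) + 3·(-1) = 0
  Θ: −3·[ω]_Θ − [V]_Θ + 3·[U]_Θ = −3·(0) − (0) + 3·(0) = 0
All base exponents vanish — dimensionless.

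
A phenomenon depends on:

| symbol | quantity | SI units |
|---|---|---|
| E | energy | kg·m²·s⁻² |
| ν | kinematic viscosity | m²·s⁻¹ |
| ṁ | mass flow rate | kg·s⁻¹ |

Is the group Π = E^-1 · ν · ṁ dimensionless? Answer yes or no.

yes

Sum the exponent of each base dimension across the product:
  M: −[E]_M + [ν]_M + [ṁ]_M = −(1) + (0) + (1) = 0
  L: −[E]_L + [ν]_L + [ṁ]_L = −(2) + (2) + (0) = 0
  T: −[E]_T + [ν]_T + [ṁ]_T = −(-2) + (-1) + (-1) = 0
  N: −[E]_N + [ν]_N + [ṁ]_N = −(0) + (0) + (0) = 0
All base exponents vanish — dimensionless.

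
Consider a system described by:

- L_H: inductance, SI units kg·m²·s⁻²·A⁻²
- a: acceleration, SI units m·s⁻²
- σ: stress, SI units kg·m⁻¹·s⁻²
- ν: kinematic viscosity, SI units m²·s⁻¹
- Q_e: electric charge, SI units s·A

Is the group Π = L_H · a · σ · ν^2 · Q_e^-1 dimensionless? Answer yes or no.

Sum the exponent of each base dimension across the product:
  M: [L_H]_M + [a]_M + [σ]_M + 2·[ν]_M − [Q_e]_M = (1) + (0) + (1) + 2·(0) − (0) = 2
  L: [L_H]_L + [a]_L + [σ]_L + 2·[ν]_L − [Q_e]_L = (2) + (1) + (-1) + 2·(2) − (0) = 6
  T: [L_H]_T + [a]_T + [σ]_T + 2·[ν]_T − [Q_e]_T = (-2) + (-2) + (-2) + 2·(-1) − (1) = -9
  I: [L_H]_I + [a]_I + [σ]_I + 2·[ν]_I − [Q_e]_I = (-2) + (0) + (0) + 2·(0) − (1) = -3
Net dimensions [M² L⁶ T⁻⁹ I⁻³] ≠ [1] — not dimensionless.

no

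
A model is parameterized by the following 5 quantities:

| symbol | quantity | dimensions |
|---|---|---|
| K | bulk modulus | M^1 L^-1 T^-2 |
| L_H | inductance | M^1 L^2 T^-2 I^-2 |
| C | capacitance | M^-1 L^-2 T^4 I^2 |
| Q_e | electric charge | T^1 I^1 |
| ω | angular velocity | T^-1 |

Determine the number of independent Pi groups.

1

There are 5 variables and 4 base dimensions (M, L, T, I).
The dimension matrix has rank 4.
Independent dimensionless groups: 5 − 4 = 1.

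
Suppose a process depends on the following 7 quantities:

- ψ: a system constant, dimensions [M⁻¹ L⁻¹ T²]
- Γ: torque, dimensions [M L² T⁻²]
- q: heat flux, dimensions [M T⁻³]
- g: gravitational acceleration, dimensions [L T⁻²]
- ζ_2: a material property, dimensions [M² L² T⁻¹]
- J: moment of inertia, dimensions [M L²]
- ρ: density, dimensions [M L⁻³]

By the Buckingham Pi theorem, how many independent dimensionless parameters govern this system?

There are 7 variables and 3 base dimensions (M, L, T).
The dimension matrix has rank 3.
Independent dimensionless groups: 7 − 3 = 4.

4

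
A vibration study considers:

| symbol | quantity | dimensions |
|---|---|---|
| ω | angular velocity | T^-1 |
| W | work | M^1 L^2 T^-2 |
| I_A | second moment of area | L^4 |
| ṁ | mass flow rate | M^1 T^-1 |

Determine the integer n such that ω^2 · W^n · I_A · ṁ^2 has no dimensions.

-2

Balance the M exponent: (1)·n from W, plus 2·(0) + (0) + 2·(1) = 2 from the rest, must sum to zero.
n + 2 = 0, so n = -2.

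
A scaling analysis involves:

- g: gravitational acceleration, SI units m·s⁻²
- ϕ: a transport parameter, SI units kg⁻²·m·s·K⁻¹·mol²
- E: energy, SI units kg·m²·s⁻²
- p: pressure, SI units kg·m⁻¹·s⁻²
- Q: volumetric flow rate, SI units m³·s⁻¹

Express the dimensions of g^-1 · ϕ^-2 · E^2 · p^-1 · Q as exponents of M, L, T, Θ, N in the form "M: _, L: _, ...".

M: 5, L: 5, T: -3, Θ: 2, N: -4

Collect each base-dimension exponent across the product:
  M: −(0) − 2·(-2) + 2·(1) − (1) + (0) = 5
  L: −(1) − 2·(1) + 2·(2) − (-1) + (3) = 5
  T: −(-2) − 2·(1) + 2·(-2) − (-2) + (-1) = -3
  Θ: −(0) − 2·(-1) + 2·(0) − (0) + (0) = 2
  N: −(0) − 2·(2) + 2·(0) − (0) + (0) = -4
So the dimensions are [M⁵ L⁵ T⁻³ Θ² N⁻⁴].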